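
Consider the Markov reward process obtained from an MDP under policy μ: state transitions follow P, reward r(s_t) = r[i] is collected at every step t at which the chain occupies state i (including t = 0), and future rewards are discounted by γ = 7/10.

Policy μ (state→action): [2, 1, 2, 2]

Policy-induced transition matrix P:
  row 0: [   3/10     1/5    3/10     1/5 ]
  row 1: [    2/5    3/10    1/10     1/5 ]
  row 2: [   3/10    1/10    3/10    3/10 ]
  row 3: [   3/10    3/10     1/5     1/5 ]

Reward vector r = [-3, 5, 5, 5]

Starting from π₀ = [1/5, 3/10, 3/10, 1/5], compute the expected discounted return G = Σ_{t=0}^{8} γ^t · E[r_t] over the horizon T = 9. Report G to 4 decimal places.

G = 8.6837

t=0: π = [0.2000, 0.3000, 0.3000, 0.2000], E[r] = 3.4000, γ^t·E[r] = 3.400000, running G = 3.400000
t=1: π = [0.3300, 0.2200, 0.2200, 0.2300], E[r] = 2.3600, γ^t·E[r] = 1.652000, running G = 5.052000
t=2: π = [0.3220, 0.2230, 0.2330, 0.2220], E[r] = 2.4240, γ^t·E[r] = 1.187760, running G = 6.239760
t=3: π = [0.3223, 0.2212, 0.2332, 0.2233], E[r] = 2.4216, γ^t·E[r] = 0.830609, running G = 7.070369
t=4: π = [0.3221, 0.2211, 0.2334, 0.2233], E[r] = 2.4230, γ^t·E[r] = 0.581772, running G = 7.652141
t=5: π = [0.3221, 0.2211, 0.2334, 0.2233], E[r] = 2.4231, γ^t·E[r] = 0.407250, running G = 8.059390
t=6: π = [0.3221, 0.2211, 0.2334, 0.2233], E[r] = 2.4231, γ^t·E[r] = 0.285077, running G = 8.344468
t=7: π = [0.3221, 0.2211, 0.2334, 0.2233], E[r] = 2.4231, γ^t·E[r] = 0.199554, running G = 8.544022
t=8: π = [0.3221, 0.2211, 0.2334, 0.2233], E[r] = 2.4231, γ^t·E[r] = 0.139688, running G = 8.683710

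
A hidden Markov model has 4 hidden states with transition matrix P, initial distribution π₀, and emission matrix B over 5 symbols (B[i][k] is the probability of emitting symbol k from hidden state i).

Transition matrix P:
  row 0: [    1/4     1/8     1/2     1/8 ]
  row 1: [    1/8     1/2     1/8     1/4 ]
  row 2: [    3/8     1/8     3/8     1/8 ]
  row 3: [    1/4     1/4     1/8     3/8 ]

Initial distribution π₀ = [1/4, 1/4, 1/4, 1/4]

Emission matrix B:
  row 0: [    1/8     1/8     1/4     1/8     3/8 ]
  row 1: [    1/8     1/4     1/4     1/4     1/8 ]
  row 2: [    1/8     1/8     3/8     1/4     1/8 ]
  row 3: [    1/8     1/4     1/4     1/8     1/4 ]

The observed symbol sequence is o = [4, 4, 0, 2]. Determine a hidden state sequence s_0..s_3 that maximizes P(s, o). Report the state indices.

path = [0, 0, 2, 2]

t=0: δ = [9.375e-02, 3.125e-02, 3.125e-02, 6.250e-02]  (obs o_0=4)
t=1: δ = [8.789e-03, 1.953e-03, 5.859e-03, 5.859e-03]  ψ = [0, 1, 0, 3]  (obs o_1=4)
t=2: δ = [2.747e-04, 1.831e-04, 5.493e-04, 2.747e-04]  ψ = [0, 3, 0, 3]  (obs o_2=0)
t=3: δ = [5.150e-05, 2.289e-05, 7.725e-05, 2.575e-05]  ψ = [2, 1, 2, 3]  (obs o_3=2)
backtrack: best end state = 2; path = [0, 0, 2, 2]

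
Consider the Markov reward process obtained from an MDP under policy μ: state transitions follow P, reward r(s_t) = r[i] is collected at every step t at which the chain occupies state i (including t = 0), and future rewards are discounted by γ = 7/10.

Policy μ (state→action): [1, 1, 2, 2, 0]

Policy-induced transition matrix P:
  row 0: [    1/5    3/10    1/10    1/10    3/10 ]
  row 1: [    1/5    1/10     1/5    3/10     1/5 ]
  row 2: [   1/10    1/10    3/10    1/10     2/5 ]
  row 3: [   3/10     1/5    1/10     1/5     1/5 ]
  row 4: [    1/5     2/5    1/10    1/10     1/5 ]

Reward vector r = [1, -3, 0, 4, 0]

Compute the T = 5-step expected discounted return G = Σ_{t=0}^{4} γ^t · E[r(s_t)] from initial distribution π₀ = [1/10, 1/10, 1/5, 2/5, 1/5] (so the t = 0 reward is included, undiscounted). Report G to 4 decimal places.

t=0: π = [0.1000, 0.1000, 0.2000, 0.4000, 0.2000], E[r] = 1.4000, γ^t·E[r] = 1.400000, running G = 1.400000
t=1: π = [0.2200, 0.2200, 0.1500, 0.1600, 0.2500], E[r] = 0.2000, γ^t·E[r] = 0.140000, running G = 1.540000
t=2: π = [0.2010, 0.2350, 0.1520, 0.1600, 0.2520], E[r] = 0.1360, γ^t·E[r] = 0.066640, running G = 1.606640
t=3: π = [0.2008, 0.2318, 0.1539, 0.1630, 0.2505], E[r] = 0.1574, γ^t·E[r] = 0.053988, running G = 1.660628
t=4: π = [0.2009, 0.2316, 0.1540, 0.1627, 0.2509], E[r] = 0.1567, γ^t·E[r] = 0.037628, running G = 1.698257

G = 1.6983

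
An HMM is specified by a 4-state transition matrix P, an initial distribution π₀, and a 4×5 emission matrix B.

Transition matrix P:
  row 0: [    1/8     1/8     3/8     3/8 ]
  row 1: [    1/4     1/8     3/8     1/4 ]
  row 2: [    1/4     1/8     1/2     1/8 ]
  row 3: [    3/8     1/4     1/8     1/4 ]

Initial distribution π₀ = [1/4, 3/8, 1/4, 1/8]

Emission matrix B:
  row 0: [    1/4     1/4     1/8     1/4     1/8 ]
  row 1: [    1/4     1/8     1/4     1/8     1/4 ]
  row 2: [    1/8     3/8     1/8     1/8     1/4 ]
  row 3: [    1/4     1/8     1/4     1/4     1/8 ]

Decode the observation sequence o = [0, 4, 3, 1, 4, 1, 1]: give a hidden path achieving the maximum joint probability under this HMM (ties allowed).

path = [1, 2, 2, 2, 2, 2, 2]

t=0: δ = [6.250e-02, 9.375e-02, 3.125e-02, 3.125e-02]  (obs o_0=0)
t=1: δ = [2.930e-03, 2.930e-03, 8.789e-03, 2.930e-03]  ψ = [1, 1, 1, 0]  (obs o_1=4)
t=2: δ = [5.493e-04, 1.373e-04, 5.493e-04, 2.747e-04]  ψ = [2, 2, 2, 0]  (obs o_2=3)
t=3: δ = [3.433e-05, 8.583e-06, 1.030e-04, 2.575e-05]  ψ = [2, 0, 2, 0]  (obs o_3=1)
t=4: δ = [3.219e-06, 3.219e-06, 1.287e-05, 1.609e-06]  ψ = [2, 2, 2, 0]  (obs o_4=4)
t=5: δ = [8.047e-07, 2.012e-07, 2.414e-06, 2.012e-07]  ψ = [2, 2, 2, 2]  (obs o_5=1)
t=6: δ = [1.509e-07, 3.772e-08, 4.526e-07, 3.772e-08]  ψ = [2, 2, 2, 0]  (obs o_6=1)
backtrack: best end state = 2; path = [1, 2, 2, 2, 2, 2, 2]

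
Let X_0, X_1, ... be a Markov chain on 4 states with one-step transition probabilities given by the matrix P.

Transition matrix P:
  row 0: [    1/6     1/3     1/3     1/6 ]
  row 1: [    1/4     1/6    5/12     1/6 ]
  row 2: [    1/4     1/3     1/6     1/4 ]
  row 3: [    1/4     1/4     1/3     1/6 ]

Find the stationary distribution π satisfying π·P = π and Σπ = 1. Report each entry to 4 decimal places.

π = [0.2308, 0.2720, 0.3051, 0.1921]

Balance equations π_j = Σ_i π_i·P[i][j]:
  π_0 = 1/6·π_0 + 1/4·π_1 + 1/4·π_2 + 1/4·π_3
  π_1 = 1/3·π_0 + 1/6·π_1 + 1/3·π_2 + 1/4·π_3
  π_2 = 1/3·π_0 + 5/12·π_1 + 1/6·π_2 + 1/3·π_3
  normalize: π_0 + π_1 + π_2 + π_3 = 1
Solving the linear system gives exactly π = [3/13, 640/2353, 718/2353, 452/2353].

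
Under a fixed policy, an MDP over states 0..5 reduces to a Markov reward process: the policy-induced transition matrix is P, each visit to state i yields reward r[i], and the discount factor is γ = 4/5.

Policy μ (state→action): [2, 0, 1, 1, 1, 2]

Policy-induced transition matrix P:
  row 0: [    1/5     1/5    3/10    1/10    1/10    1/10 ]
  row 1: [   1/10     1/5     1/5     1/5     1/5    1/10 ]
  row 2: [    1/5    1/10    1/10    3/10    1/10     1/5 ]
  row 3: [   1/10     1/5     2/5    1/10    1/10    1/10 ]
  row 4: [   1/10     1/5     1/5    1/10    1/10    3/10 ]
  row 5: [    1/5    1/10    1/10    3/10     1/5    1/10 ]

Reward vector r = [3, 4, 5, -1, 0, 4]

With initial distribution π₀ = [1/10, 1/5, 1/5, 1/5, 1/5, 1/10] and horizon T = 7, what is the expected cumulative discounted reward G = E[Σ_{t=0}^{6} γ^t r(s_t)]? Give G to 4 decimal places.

G = 9.9923

t=0: π = [0.1000, 0.2000, 0.2000, 0.2000, 0.2000, 0.1000], E[r] = 2.3000, γ^t·E[r] = 2.300000, running G = 2.300000
t=1: π = [0.1400, 0.1700, 0.2200, 0.1800, 0.1300, 0.1600], E[r] = 2.6600, γ^t·E[r] = 2.128000, running G = 4.428000
t=2: π = [0.1520, 0.1620, 0.2120, 0.1930, 0.1330, 0.1480], E[r] = 2.5630, γ^t·E[r] = 1.640320, running G = 6.068320
t=3: π = [0.1512, 0.1640, 0.2178, 0.1882, 0.1310, 0.1478], E[r] = 2.6016, γ^t·E[r] = 1.332019, running G = 7.400339
t=4: π = [0.1517, 0.1634, 0.2162, 0.1895, 0.1312, 0.1480], E[r] = 2.5922, γ^t·E[r] = 1.061765, running G = 8.462104
t=5: π = [0.1516, 0.1636, 0.2167, 0.1892, 0.1311, 0.1479], E[r] = 2.5946, γ^t·E[r] = 0.850199, running G = 9.312303
t=6: π = [0.1516, 0.1635, 0.2165, 0.1893, 0.1311, 0.1479], E[r] = 2.5941, γ^t·E[r] = 0.680017, running G = 9.992320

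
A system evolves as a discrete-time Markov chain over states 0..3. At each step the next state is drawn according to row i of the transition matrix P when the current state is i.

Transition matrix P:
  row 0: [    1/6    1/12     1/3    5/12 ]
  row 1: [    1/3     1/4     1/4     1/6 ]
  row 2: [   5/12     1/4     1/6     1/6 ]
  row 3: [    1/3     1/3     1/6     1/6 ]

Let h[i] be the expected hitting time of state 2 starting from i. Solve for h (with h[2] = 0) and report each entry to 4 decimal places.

First-step conditioning: h[2] = 0; for i ≠ 2, h[i] = 1 + Σ_k P[i][k]·h[k].
  h[0] = 1 + 1/6·h[0] + 1/12·h[1] + 5/12·h[3]
  h[1] = 1 + 1/3·h[0] + 1/4·h[1] + 1/6·h[3]
  h[3] = 1 + 1/3·h[0] + 1/3·h[1] + 1/6·h[3]
Solving the 3×3 linear system over states ≠ 2 gives exactly h = [477/128, 63/16, 0, 273/64] (h[2] = 0 is the target).

h = [3.7266, 3.9375, 0.0000, 4.2656]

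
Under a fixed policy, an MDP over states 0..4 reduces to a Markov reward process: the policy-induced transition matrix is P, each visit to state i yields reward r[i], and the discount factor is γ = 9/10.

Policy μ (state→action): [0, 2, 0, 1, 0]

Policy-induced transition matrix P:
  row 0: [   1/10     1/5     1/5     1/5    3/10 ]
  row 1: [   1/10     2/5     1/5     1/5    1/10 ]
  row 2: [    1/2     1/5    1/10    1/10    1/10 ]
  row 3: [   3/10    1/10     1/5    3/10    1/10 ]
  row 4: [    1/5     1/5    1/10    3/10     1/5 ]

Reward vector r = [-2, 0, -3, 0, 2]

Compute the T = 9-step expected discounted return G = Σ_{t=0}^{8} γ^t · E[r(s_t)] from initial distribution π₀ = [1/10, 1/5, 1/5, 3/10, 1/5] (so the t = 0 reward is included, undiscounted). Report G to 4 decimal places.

t=0: π = [0.1000, 0.2000, 0.2000, 0.3000, 0.2000], E[r] = -0.4000, γ^t·E[r] = -0.400000, running G = -0.400000
t=1: π = [0.2600, 0.2100, 0.1600, 0.2300, 0.1400], E[r] = -0.7200, γ^t·E[r] = -0.648000, running G = -1.048000
t=2: π = [0.2240, 0.2190, 0.1700, 0.2210, 0.1660], E[r] = -0.6260, γ^t·E[r] = -0.507060, running G = -1.555060
t=3: π = [0.2288, 0.2217, 0.1664, 0.2217, 0.1614], E[r] = -0.6340, γ^t·E[r] = -0.462186, running G = -2.017246
t=4: π = [0.2270, 0.2222, 0.1672, 0.2217, 0.1619], E[r] = -0.6319, γ^t·E[r] = -0.414616, running G = -2.431862
t=5: π = [0.2274, 0.2223, 0.1671, 0.2216, 0.1616], E[r] = -0.6329, γ^t·E[r] = -0.373716, running G = -2.805578
t=6: π = [0.2273, 0.2223, 0.1671, 0.2216, 0.1616], E[r] = -0.6328, γ^t·E[r] = -0.336271, running G = -3.141850
t=7: π = [0.2273, 0.2223, 0.1671, 0.2216, 0.1616], E[r] = -0.6328, γ^t·E[r] = -0.302662, running G = -3.444511
t=8: π = [0.2273, 0.2223, 0.1671, 0.2216, 0.1616], E[r] = -0.6328, γ^t·E[r] = -0.272392, running G = -3.716903

G = -3.7169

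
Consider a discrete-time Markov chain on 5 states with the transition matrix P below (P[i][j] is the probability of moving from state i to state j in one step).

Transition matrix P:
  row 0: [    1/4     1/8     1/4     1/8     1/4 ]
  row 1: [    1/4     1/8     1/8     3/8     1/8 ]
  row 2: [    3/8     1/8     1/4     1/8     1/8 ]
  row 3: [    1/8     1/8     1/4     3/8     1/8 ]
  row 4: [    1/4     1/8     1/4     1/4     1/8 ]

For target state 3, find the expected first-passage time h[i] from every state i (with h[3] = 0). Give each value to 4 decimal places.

First-step conditioning: h[3] = 0; for i ≠ 3, h[i] = 1 + Σ_k P[i][k]·h[k].
  h[0] = 1 + 1/4·h[0] + 1/8·h[1] + 1/4·h[2] + 1/4·h[4]
  h[1] = 1 + 1/4·h[0] + 1/8·h[1] + 1/8·h[2] + 1/8·h[4]
  h[2] = 1 + 3/8·h[0] + 1/8·h[1] + 1/4·h[2] + 1/8·h[4]
  h[4] = 1 + 1/4·h[0] + 1/8·h[1] + 1/4·h[2] + 1/8·h[4]
Solving the 4×4 linear system over states ≠ 3 gives exactly h = [1536/275, 3512/825, 4672/825, 0, 4096/825] (h[3] = 0 is the target).

h = [5.5855, 4.2570, 5.6630, 0.0000, 4.9648]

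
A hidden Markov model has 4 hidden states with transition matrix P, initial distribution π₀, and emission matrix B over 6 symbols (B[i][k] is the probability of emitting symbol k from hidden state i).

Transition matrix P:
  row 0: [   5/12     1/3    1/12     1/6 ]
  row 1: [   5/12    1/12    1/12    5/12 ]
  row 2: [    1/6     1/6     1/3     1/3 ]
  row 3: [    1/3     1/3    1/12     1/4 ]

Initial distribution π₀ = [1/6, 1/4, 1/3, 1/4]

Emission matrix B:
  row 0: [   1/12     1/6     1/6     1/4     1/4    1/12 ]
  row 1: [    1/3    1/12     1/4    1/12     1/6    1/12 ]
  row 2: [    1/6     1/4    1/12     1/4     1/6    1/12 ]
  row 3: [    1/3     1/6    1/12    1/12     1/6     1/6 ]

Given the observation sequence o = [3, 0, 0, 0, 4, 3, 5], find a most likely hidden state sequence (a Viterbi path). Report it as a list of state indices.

t=0: δ = [4.167e-02, 2.083e-02, 8.333e-02, 2.083e-02]  (obs o_0=3)
t=1: δ = [1.447e-03, 4.630e-03, 4.630e-03, 9.259e-03]  ψ = [0, 0, 2, 2]  (obs o_1=0)
t=2: δ = [2.572e-04, 1.029e-03, 2.572e-04, 7.716e-04]  ψ = [3, 3, 2, 3]  (obs o_2=0)
t=3: δ = [3.572e-05, 8.573e-05, 1.429e-05, 1.429e-04]  ψ = [1, 3, 1, 1]  (obs o_3=0)
t=4: δ = [1.191e-05, 7.938e-06, 1.985e-06, 5.954e-06]  ψ = [3, 3, 3, 1]  (obs o_4=4)
t=5: δ = [1.240e-06, 3.308e-07, 2.481e-07, 2.756e-07]  ψ = [0, 0, 0, 1]  (obs o_5=3)
t=6: δ = [4.307e-08, 3.445e-08, 8.614e-09, 3.445e-08]  ψ = [0, 0, 0, 0]  (obs o_6=5)
backtrack: best end state = 0; path = [2, 3, 1, 3, 0, 0, 0]

path = [2, 3, 1, 3, 0, 0, 0]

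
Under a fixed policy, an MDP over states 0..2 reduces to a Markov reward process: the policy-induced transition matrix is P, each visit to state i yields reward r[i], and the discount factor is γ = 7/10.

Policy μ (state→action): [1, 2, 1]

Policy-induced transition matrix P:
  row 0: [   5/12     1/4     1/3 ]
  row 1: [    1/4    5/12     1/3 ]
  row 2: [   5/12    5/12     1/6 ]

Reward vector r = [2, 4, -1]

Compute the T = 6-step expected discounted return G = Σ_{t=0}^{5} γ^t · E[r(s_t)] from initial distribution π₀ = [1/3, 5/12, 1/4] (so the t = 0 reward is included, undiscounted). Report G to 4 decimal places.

t=0: π = [0.3333, 0.4167, 0.2500], E[r] = 2.0833, γ^t·E[r] = 2.083333, running G = 2.083333
t=1: π = [0.3472, 0.3611, 0.2917], E[r] = 1.8472, γ^t·E[r] = 1.293056, running G = 3.376389
t=2: π = [0.3565, 0.3588, 0.2847], E[r] = 1.8634, γ^t·E[r] = 0.913079, running G = 4.289468
t=3: π = [0.3569, 0.3573, 0.2859], E[r] = 1.8569, γ^t·E[r] = 0.636905, running G = 4.926373
t=4: π = [0.3571, 0.3572, 0.2857], E[r] = 1.8573, γ^t·E[r] = 0.445942, running G = 5.372315
t=5: π = [0.3571, 0.3571, 0.2857], E[r] = 1.8571, γ^t·E[r] = 0.312129, running G = 5.684444

G = 5.6844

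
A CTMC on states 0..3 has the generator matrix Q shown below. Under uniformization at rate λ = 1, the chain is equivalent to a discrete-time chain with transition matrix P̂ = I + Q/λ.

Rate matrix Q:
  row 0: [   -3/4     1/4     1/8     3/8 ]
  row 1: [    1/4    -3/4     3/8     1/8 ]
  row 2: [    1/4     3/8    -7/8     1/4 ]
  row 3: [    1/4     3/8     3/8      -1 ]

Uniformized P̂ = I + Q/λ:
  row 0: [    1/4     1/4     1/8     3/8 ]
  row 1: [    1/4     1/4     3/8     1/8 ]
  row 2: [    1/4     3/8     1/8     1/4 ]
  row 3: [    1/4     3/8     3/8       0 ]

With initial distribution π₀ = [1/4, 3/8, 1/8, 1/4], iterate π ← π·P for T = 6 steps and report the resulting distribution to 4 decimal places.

t=0: π = [0.2500, 0.3750, 0.1250, 0.2500]
t=1: π = [0.2500, 0.2969, 0.2813, 0.1719]
t=2: π = [0.2500, 0.3066, 0.2422, 0.2012]
t=3: π = [0.2500, 0.3054, 0.2520, 0.1926]
t=4: π = [0.2500, 0.3056, 0.2495, 0.1949]
t=5: π = [0.2500, 0.3056, 0.2501, 0.1943]
t=6: π = [0.2500, 0.3056, 0.2500, 0.1945]

π = [0.2500, 0.3056, 0.2500, 0.1945]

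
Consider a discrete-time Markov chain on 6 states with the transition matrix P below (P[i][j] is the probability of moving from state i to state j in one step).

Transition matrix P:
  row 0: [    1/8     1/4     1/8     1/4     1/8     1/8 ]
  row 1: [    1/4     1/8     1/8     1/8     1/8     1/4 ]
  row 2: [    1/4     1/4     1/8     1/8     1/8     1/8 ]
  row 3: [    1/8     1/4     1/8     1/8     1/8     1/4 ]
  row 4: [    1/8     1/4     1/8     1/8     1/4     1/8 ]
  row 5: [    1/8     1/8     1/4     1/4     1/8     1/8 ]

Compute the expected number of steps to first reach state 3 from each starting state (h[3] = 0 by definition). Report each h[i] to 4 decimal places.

h = [5.3056, 5.8962, 5.9689, 0.0000, 6.0636, 5.3147]

First-step conditioning: h[3] = 0; for i ≠ 3, h[i] = 1 + Σ_k P[i][k]·h[k].
  h[0] = 1 + 1/8·h[0] + 1/4·h[1] + 1/8·h[2] + 1/8·h[4] + 1/8·h[5]
  h[1] = 1 + 1/4·h[0] + 1/8·h[1] + 1/8·h[2] + 1/8·h[4] + 1/4·h[5]
  h[2] = 1 + 1/4·h[0] + 1/4·h[1] + 1/8·h[2] + 1/8·h[4] + 1/8·h[5]
  h[4] = 1 + 1/8·h[0] + 1/4·h[1] + 1/8·h[2] + 1/4·h[4] + 1/8·h[5]
  h[5] = 1 + 1/8·h[0] + 1/8·h[1] + 1/4·h[2] + 1/8·h[4] + 1/8·h[5]
Solving the 5×5 linear system over states ≠ 3 gives exactly h = [8176/1541, 9086/1541, 9198/1541, 0, 9344/1541, 8190/1541] (h[3] = 0 is the target).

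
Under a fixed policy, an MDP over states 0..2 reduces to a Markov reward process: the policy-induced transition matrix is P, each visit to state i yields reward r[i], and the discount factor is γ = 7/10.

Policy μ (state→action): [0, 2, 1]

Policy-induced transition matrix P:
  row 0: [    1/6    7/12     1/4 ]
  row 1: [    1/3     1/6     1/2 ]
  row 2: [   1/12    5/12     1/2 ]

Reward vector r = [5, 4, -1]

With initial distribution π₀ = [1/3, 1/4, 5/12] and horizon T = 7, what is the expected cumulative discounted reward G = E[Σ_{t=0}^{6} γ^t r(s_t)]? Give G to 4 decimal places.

G = 6.3283

t=0: π = [0.3333, 0.2500, 0.4167], E[r] = 2.2500, γ^t·E[r] = 2.250000, running G = 2.250000
t=1: π = [0.1736, 0.4097, 0.4167], E[r] = 2.0903, γ^t·E[r] = 1.463194, running G = 3.713194
t=2: π = [0.2002, 0.3432, 0.4566], E[r] = 1.9172, γ^t·E[r] = 0.939450, running G = 4.652645
t=3: π = [0.1858, 0.3642, 0.4499], E[r] = 1.9361, γ^t·E[r] = 0.664083, running G = 5.316727
t=4: π = [0.1899, 0.3566, 0.4535], E[r] = 1.9221, γ^t·E[r] = 0.461507, running G = 5.778234
t=5: π = [0.1883, 0.3592, 0.4525], E[r] = 1.9256, γ^t·E[r] = 0.323644, running G = 6.101878
t=6: π = [0.1888, 0.3583, 0.4529], E[r] = 1.9242, γ^t·E[r] = 0.226379, running G = 6.328257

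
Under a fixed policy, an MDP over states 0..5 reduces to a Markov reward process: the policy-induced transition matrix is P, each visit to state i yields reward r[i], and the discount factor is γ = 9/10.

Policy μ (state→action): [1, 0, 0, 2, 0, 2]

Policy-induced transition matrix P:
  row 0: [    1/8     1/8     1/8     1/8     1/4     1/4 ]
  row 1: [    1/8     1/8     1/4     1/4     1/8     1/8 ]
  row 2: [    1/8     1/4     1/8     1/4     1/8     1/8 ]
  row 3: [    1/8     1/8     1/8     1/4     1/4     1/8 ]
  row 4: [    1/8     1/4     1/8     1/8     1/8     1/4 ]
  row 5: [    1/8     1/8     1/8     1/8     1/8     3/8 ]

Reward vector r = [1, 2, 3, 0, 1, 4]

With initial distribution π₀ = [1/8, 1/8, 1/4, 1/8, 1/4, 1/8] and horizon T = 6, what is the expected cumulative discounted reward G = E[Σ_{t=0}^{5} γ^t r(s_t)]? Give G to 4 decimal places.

t=0: π = [0.1250, 0.1250, 0.2500, 0.1250, 0.2500, 0.1250], E[r] = 1.8750, γ^t·E[r] = 1.875000, running G = 1.875000
t=1: π = [0.1250, 0.1875, 0.1406, 0.1875, 0.1563, 0.2031], E[r] = 1.8906, γ^t·E[r] = 1.701563, running G = 3.576563
t=2: π = [0.1250, 0.1621, 0.1484, 0.1895, 0.1641, 0.2109], E[r] = 1.9023, γ^t·E[r] = 1.540898, running G = 5.117461
t=3: π = [0.1250, 0.1641, 0.1453, 0.1875, 0.1643, 0.2139], E[r] = 1.9087, γ^t·E[r] = 1.391436, running G = 6.508897
t=4: π = [0.1250, 0.1637, 0.1455, 0.1871, 0.1641, 0.2146], E[r] = 1.9115, γ^t·E[r] = 1.254135, running G = 7.763031
t=5: π = [0.1250, 0.1637, 0.1455, 0.1870, 0.1640, 0.2148], E[r] = 1.9120, γ^t·E[r] = 1.128989, running G = 8.892021

G = 8.8920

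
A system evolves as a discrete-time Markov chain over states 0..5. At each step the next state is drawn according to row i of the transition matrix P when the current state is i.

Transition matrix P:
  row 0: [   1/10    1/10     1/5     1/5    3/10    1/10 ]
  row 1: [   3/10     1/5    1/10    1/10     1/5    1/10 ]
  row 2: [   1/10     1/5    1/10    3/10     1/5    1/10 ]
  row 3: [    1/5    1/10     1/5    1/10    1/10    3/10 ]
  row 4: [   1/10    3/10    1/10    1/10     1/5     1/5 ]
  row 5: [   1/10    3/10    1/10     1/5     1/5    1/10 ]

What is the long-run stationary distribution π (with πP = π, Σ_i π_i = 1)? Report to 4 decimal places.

π = [0.1565, 0.2038, 0.1314, 0.1571, 0.1999, 0.1514]

Balance equations π_j = Σ_i π_i·P[i][j]:
  π_0 = 1/10·π_0 + 3/10·π_1 + 1/10·π_2 + 1/5·π_3 + 1/10·π_4 + 1/10·π_5
  π_1 = 1/10·π_0 + 1/5·π_1 + 1/5·π_2 + 1/10·π_3 + 3/10·π_4 + 3/10·π_5
  π_2 = 1/5·π_0 + 1/10·π_1 + 1/10·π_2 + 1/5·π_3 + 1/10·π_4 + 1/10·π_5
  π_3 = 1/5·π_0 + 1/10·π_1 + 3/10·π_2 + 1/10·π_3 + 1/10·π_4 + 1/5·π_5
  π_4 = 3/10·π_0 + 1/5·π_1 + 1/5·π_2 + 1/10·π_3 + 1/5·π_4 + 1/5·π_5
  normalize: π_0 + π_1 + π_2 + π_3 + π_4 + π_5 = 1
Solving the linear system gives exactly π = [3156/20171, 8221/40342, 5299/40342, 3168/20171, 4033/20171, 3054/20171].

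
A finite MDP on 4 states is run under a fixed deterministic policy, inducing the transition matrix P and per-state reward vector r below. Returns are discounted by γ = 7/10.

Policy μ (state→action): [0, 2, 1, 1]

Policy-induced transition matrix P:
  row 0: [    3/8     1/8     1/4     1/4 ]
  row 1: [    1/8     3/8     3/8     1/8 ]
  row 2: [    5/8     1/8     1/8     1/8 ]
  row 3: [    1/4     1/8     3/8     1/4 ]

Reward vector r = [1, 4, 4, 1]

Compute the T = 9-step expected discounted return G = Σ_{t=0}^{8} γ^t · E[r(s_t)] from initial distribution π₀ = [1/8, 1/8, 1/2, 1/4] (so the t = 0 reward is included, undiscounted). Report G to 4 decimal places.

G = 7.8186

t=0: π = [0.1250, 0.1250, 0.5000, 0.2500], E[r] = 2.8750, γ^t·E[r] = 2.875000, running G = 2.875000
t=1: π = [0.4375, 0.1563, 0.2344, 0.1719], E[r] = 2.1719, γ^t·E[r] = 1.520313, running G = 4.395313
t=2: π = [0.3730, 0.1641, 0.2617, 0.2012], E[r] = 2.2773, γ^t·E[r] = 1.115898, running G = 5.511211
t=3: π = [0.3743, 0.1660, 0.2629, 0.1968], E[r] = 2.2869, γ^t·E[r] = 0.784395, running G = 6.295606
t=4: π = [0.3746, 0.1665, 0.2625, 0.1964], E[r] = 2.2870, γ^t·E[r] = 0.549098, running G = 6.844704
t=5: π = [0.3744, 0.1666, 0.2626, 0.1964], E[r] = 2.2875, γ^t·E[r] = 0.384465, running G = 7.229169
t=6: π = [0.3744, 0.1667, 0.2626, 0.1964], E[r] = 2.2876, γ^t·E[r] = 0.269138, running G = 7.498307
t=7: π = [0.3744, 0.1667, 0.2626, 0.1963], E[r] = 2.2877, γ^t·E[r] = 0.188399, running G = 7.686706
t=8: π = [0.3744, 0.1667, 0.2626, 0.1963], E[r] = 2.2877, γ^t·E[r] = 0.131880, running G = 7.818586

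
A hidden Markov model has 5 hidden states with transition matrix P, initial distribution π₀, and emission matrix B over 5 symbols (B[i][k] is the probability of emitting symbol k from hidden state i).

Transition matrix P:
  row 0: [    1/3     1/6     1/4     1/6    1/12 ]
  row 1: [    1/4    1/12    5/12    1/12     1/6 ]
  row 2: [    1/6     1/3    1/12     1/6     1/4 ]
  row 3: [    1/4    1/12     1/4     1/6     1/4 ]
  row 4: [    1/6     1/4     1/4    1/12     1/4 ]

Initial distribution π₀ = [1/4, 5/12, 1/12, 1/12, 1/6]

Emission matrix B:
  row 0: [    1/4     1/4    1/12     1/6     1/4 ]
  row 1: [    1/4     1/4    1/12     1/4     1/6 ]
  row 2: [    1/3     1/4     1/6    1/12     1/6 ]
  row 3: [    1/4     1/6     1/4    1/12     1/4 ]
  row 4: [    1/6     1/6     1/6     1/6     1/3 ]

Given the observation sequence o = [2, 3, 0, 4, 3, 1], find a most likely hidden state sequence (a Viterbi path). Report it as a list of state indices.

path = [4, 1, 2, 4, 1, 2]

t=0: δ = [2.083e-02, 3.472e-02, 1.389e-02, 2.083e-02, 2.778e-02]  (obs o_0=2)
t=1: δ = [1.447e-03, 1.736e-03, 1.206e-03, 2.894e-04, 1.157e-03]  ψ = [1, 4, 1, 0, 4]  (obs o_1=3)
t=2: δ = [1.206e-04, 1.005e-04, 2.411e-04, 6.028e-05, 5.023e-05]  ψ = [0, 2, 1, 0, 2]  (obs o_2=0)
t=3: δ = [1.005e-05, 1.340e-05, 6.977e-06, 1.005e-05, 2.009e-05]  ψ = [0, 2, 1, 2, 2]  (obs o_3=4)
t=4: δ = [5.582e-07, 1.256e-06, 4.651e-07, 1.395e-07, 8.372e-07]  ψ = [0, 4, 1, 0, 4]  (obs o_4=3)
t=5: δ = [7.849e-08, 5.233e-08, 1.308e-07, 1.744e-08, 3.489e-08]  ψ = [1, 4, 1, 1, 1]  (obs o_5=1)
backtrack: best end state = 2; path = [4, 1, 2, 4, 1, 2]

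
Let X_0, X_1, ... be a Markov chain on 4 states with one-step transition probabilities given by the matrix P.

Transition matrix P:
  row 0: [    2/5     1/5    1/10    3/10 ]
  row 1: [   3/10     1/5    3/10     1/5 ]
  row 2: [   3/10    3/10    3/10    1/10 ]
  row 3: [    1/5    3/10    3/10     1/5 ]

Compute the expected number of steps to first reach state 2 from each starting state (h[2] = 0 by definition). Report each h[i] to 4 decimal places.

First-step conditioning: h[2] = 0; for i ≠ 2, h[i] = 1 + Σ_k P[i][k]·h[k].
  h[0] = 1 + 2/5·h[0] + 1/5·h[1] + 3/10·h[3]
  h[1] = 1 + 3/10·h[0] + 1/5·h[1] + 1/5·h[3]
  h[3] = 1 + 1/5·h[0] + 3/10·h[1] + 1/5·h[3]
Solving the 3×3 linear system over states ≠ 2 gives exactly h = [1110/217, 130/31, 0, 890/217] (h[2] = 0 is the target).

h = [5.1152, 4.1935, 0.0000, 4.1014]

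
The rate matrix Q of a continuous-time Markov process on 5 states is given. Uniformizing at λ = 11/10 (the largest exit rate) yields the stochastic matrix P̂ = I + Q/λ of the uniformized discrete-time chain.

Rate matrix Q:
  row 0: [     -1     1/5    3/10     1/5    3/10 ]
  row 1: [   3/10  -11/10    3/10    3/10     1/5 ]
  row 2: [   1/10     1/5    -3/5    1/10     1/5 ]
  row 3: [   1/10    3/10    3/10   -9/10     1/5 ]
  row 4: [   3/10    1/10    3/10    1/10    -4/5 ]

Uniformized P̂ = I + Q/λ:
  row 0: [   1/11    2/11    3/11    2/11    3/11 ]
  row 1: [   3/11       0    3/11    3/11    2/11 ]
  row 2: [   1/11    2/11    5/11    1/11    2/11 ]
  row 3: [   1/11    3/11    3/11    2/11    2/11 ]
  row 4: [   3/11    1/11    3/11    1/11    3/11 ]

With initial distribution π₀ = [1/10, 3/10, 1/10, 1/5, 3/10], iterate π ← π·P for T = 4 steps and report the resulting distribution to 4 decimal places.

π = [0.1568, 0.1488, 0.3331, 0.1454, 0.2159]

t=0: π = [0.1000, 0.3000, 0.1000, 0.2000, 0.3000]
t=1: π = [0.2000, 0.1182, 0.2909, 0.1727, 0.2182]
t=2: π = [0.1521, 0.1562, 0.3256, 0.1463, 0.2198]
t=3: π = [0.1593, 0.1467, 0.3319, 0.1464, 0.2156]
t=4: π = [0.1568, 0.1488, 0.3331, 0.1454, 0.2159]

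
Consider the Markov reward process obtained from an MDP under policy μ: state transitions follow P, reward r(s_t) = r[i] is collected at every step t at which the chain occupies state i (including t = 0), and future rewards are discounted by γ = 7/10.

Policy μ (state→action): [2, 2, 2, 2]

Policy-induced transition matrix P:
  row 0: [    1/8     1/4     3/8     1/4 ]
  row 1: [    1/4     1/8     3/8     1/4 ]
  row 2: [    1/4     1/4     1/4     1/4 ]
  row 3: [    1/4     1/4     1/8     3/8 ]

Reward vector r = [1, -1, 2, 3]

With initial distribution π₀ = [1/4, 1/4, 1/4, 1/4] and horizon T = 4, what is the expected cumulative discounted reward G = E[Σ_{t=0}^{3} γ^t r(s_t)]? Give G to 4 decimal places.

t=0: π = [0.2500, 0.2500, 0.2500, 0.2500], E[r] = 1.2500, γ^t·E[r] = 1.250000, running G = 1.250000
t=1: π = [0.2188, 0.2188, 0.2813, 0.2813], E[r] = 1.4063, γ^t·E[r] = 0.984375, running G = 2.234375
t=2: π = [0.2227, 0.2227, 0.2695, 0.2852], E[r] = 1.3945, γ^t·E[r] = 0.683320, running G = 2.917695
t=3: π = [0.2222, 0.2222, 0.2700, 0.2856], E[r] = 1.3970, γ^t·E[r] = 0.479162, running G = 3.396857

G = 3.3969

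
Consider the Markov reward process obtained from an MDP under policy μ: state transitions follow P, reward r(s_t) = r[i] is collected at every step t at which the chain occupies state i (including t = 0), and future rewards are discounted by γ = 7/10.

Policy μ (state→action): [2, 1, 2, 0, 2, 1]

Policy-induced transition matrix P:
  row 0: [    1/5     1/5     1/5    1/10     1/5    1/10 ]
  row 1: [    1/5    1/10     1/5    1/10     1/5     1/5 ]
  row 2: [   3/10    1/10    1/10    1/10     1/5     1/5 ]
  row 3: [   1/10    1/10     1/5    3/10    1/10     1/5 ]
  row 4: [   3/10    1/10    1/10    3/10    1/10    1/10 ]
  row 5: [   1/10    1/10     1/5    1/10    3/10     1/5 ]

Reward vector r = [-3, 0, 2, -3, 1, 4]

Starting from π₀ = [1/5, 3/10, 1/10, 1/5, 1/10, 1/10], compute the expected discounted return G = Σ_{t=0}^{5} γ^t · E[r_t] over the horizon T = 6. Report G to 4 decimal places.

G = -0.3244

t=0: π = [0.2000, 0.3000, 0.1000, 0.2000, 0.1000, 0.1000], E[r] = -0.5000, γ^t·E[r] = -0.500000, running G = -0.500000
t=1: π = [0.1900, 0.1200, 0.1800, 0.1600, 0.1800, 0.1700], E[r] = 0.1700, γ^t·E[r] = 0.119000, running G = -0.381000
t=2: π = [0.2030, 0.1190, 0.1640, 0.1680, 0.1830, 0.1630], E[r] = 0.0500, γ^t·E[r] = 0.024500, running G = -0.356500
t=3: π = [0.2016, 0.1203, 0.1653, 0.1702, 0.1812, 0.1614], E[r] = 0.0420, γ^t·E[r] = 0.014406, running G = -0.342094
t=4: π = [0.2015, 0.1202, 0.1654, 0.1703, 0.1810, 0.1617], E[r] = 0.0433, γ^t·E[r] = 0.010389, running G = -0.331705
t=5: π = [0.2014, 0.1201, 0.1654, 0.1703, 0.1810, 0.1618], E[r] = 0.0437, γ^t·E[r] = 0.007345, running G = -0.324359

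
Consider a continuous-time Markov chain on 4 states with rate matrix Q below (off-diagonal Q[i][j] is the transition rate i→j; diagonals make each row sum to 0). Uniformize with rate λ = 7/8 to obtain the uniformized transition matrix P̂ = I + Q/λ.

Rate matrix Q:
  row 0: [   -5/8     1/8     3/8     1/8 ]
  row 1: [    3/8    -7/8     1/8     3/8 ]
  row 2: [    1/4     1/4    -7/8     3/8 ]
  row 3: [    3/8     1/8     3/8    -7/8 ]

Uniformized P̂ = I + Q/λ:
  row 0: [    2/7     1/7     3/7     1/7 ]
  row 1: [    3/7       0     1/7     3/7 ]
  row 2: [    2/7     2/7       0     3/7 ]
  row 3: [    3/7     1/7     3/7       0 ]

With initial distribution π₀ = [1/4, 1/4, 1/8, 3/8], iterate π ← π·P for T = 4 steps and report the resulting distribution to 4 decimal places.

t=0: π = [0.2500, 0.2500, 0.1250, 0.3750]
t=1: π = [0.3750, 0.1250, 0.3036, 0.1964]
t=2: π = [0.3316, 0.1684, 0.2628, 0.2372]
t=3: π = [0.3437, 0.1563, 0.2679, 0.2321]
t=4: π = [0.3412, 0.1588, 0.2691, 0.2309]

π = [0.3412, 0.1588, 0.2691, 0.2309]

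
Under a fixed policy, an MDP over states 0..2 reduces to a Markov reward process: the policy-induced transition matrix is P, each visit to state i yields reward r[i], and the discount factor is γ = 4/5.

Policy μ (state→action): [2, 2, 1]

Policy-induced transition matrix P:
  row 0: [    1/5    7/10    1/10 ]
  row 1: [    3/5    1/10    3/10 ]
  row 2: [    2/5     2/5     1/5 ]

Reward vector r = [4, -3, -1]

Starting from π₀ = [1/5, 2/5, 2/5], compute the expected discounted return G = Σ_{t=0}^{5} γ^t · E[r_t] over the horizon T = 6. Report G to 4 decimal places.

t=0: π = [0.2000, 0.4000, 0.4000], E[r] = -0.8000, γ^t·E[r] = -0.800000, running G = -0.800000
t=1: π = [0.4400, 0.3400, 0.2200], E[r] = 0.5200, γ^t·E[r] = 0.416000, running G = -0.384000
t=2: π = [0.3800, 0.4300, 0.1900], E[r] = 0.0400, γ^t·E[r] = 0.025600, running G = -0.358400
t=3: π = [0.4100, 0.3850, 0.2050], E[r] = 0.2800, γ^t·E[r] = 0.143360, running G = -0.215040
t=4: π = [0.3950, 0.4075, 0.1975], E[r] = 0.1600, γ^t·E[r] = 0.065536, running G = -0.149504
t=5: π = [0.4025, 0.3963, 0.2013], E[r] = 0.2200, γ^t·E[r] = 0.072090, running G = -0.077414

G = -0.0774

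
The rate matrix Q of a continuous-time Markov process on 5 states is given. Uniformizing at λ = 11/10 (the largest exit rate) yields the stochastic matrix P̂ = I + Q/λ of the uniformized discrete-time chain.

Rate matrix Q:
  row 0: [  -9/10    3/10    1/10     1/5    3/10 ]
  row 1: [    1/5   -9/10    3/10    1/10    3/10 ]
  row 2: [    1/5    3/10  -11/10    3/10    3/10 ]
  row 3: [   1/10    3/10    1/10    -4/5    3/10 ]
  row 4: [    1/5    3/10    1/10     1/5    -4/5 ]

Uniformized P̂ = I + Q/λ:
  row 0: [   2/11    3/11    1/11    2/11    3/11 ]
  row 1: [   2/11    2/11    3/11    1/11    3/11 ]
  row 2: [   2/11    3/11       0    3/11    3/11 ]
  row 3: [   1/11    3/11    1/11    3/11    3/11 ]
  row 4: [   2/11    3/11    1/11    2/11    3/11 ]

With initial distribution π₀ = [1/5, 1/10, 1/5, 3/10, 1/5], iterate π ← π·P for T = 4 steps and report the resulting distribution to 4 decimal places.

π = [0.1647, 0.2500, 0.1251, 0.1875, 0.2727]

t=0: π = [0.2000, 0.1000, 0.2000, 0.3000, 0.2000]
t=1: π = [0.1545, 0.2636, 0.0909, 0.2182, 0.2727]
t=2: π = [0.1620, 0.2488, 0.1306, 0.1860, 0.2727]
t=3: π = [0.1649, 0.2501, 0.1243, 0.1880, 0.2727]
t=4: π = [0.1647, 0.2500, 0.1251, 0.1875, 0.2727]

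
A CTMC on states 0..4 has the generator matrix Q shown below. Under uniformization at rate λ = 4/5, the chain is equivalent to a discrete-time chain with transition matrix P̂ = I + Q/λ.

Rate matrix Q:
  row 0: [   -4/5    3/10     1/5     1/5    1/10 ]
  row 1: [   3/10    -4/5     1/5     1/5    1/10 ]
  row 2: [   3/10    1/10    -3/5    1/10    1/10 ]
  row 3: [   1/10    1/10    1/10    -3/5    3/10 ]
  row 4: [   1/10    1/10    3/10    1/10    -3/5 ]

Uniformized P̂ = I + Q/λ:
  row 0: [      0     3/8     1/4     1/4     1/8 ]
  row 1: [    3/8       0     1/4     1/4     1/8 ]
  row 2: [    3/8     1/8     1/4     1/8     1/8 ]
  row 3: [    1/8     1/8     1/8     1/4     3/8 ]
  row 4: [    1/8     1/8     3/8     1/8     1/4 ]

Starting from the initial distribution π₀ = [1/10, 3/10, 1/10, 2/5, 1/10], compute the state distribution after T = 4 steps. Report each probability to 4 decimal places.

t=0: π = [0.1000, 0.3000, 0.1000, 0.4000, 0.1000]
t=1: π = [0.2125, 0.1125, 0.2125, 0.2250, 0.2375]
t=2: π = [0.1797, 0.1641, 0.2516, 0.1938, 0.2109]
t=3: π = [0.2064, 0.1494, 0.2521, 0.1922, 0.1998]
t=4: π = [0.1996, 0.1579, 0.2510, 0.1935, 0.1980]

π = [0.1996, 0.1579, 0.2510, 0.1935, 0.1980]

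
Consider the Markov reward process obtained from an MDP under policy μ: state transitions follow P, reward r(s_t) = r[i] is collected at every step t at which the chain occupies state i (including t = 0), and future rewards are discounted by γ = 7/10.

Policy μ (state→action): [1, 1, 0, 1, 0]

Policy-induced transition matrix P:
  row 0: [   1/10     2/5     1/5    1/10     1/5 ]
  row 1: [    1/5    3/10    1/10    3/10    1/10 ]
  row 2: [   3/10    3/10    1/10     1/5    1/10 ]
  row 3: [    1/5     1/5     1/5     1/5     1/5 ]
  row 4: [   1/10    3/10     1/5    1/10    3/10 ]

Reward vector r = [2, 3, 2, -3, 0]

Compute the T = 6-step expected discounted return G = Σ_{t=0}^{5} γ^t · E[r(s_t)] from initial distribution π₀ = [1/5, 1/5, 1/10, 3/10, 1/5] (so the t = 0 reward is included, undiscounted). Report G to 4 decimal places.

G = 2.2287

t=0: π = [0.2000, 0.2000, 0.1000, 0.3000, 0.2000], E[r] = 0.3000, γ^t·E[r] = 0.300000, running G = 0.300000
t=1: π = [0.1700, 0.2900, 0.1700, 0.1800, 0.1900], E[r] = 1.0100, γ^t·E[r] = 0.707000, running G = 1.007000
t=2: π = [0.1810, 0.2990, 0.1540, 0.1930, 0.1730], E[r] = 0.9880, γ^t·E[r] = 0.484120, running G = 1.491120
t=3: π = [0.1800, 0.2988, 0.1547, 0.1945, 0.1720], E[r] = 0.9823, γ^t·E[r] = 0.336929, running G = 1.828049
t=4: π = [0.1803, 0.2986, 0.1547, 0.1947, 0.1719], E[r] = 0.9815, γ^t·E[r] = 0.235646, running G = 2.063695
t=5: π = [0.1803, 0.2986, 0.1547, 0.1946, 0.1719], E[r] = 0.9816, γ^t·E[r] = 0.164980, running G = 2.228675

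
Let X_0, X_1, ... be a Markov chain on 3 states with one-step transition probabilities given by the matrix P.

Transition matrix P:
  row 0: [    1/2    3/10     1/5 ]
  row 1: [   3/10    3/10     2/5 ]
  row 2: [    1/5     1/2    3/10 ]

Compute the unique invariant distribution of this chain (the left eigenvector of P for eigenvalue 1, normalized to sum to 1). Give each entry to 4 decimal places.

π = [0.3372, 0.3605, 0.3023]

Balance equations π_j = Σ_i π_i·P[i][j]:
  π_0 = 1/2·π_0 + 3/10·π_1 + 1/5·π_2
  π_1 = 3/10·π_0 + 3/10·π_1 + 1/2·π_2
  normalize: π_0 + π_1 + π_2 = 1
Solving the linear system gives exactly π = [29/86, 31/86, 13/43].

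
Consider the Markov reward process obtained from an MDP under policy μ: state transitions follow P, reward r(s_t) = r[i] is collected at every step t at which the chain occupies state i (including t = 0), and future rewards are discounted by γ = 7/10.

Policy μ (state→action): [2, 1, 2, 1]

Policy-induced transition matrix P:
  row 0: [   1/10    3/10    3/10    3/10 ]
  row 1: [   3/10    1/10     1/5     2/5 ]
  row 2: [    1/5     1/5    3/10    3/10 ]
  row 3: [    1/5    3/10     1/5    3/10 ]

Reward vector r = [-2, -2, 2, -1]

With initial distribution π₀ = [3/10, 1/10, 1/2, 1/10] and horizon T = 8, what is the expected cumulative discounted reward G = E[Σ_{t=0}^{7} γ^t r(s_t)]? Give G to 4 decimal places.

G = -1.3022

t=0: π = [0.3000, 0.1000, 0.5000, 0.1000], E[r] = 0.1000, γ^t·E[r] = 0.100000, running G = 0.100000
t=1: π = [0.1800, 0.2300, 0.2800, 0.3100], E[r] = -0.5700, γ^t·E[r] = -0.399000, running G = -0.299000
t=2: π = [0.2050, 0.2260, 0.2460, 0.3230], E[r] = -0.6930, γ^t·E[r] = -0.339570, running G = -0.638570
t=3: π = [0.2021, 0.2302, 0.2451, 0.3226], E[r] = -0.6970, γ^t·E[r] = -0.239071, running G = -0.877641
t=4: π = [0.2028, 0.2295, 0.2447, 0.3230], E[r] = -0.6981, γ^t·E[r] = -0.167614, running G = -1.045255
t=5: π = [0.2027, 0.2296, 0.2448, 0.3229], E[r] = -0.6980, γ^t·E[r] = -0.117320, running G = -1.162575
t=6: π = [0.2027, 0.2296, 0.2447, 0.3230], E[r] = -0.6981, γ^t·E[r] = -0.082127, running G = -1.244702
t=7: π = [0.2027, 0.2296, 0.2447, 0.3230], E[r] = -0.6981, γ^t·E[r] = -0.057489, running G = -1.302191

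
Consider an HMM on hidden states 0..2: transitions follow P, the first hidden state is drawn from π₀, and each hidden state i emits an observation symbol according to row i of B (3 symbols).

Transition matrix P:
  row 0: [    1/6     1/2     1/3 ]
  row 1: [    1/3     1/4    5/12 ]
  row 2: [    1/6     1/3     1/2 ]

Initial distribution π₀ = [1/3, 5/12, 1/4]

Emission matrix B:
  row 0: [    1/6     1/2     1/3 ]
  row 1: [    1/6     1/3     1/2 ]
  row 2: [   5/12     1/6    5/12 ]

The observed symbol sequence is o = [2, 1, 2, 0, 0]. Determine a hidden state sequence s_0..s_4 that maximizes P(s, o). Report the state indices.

path = [1, 0, 1, 2, 2]

t=0: δ = [1.111e-01, 2.083e-01, 1.042e-01]  (obs o_0=2)
t=1: δ = [3.472e-02, 1.852e-02, 1.447e-02]  ψ = [1, 0, 1]  (obs o_1=1)
t=2: δ = [2.058e-03, 8.681e-03, 4.823e-03]  ψ = [1, 0, 0]  (obs o_2=2)
t=3: δ = [4.823e-04, 3.617e-04, 1.507e-03]  ψ = [1, 1, 1]  (obs o_3=0)
t=4: δ = [4.186e-05, 8.372e-05, 3.140e-04]  ψ = [2, 2, 2]  (obs o_4=0)
backtrack: best end state = 2; path = [1, 0, 1, 2, 2]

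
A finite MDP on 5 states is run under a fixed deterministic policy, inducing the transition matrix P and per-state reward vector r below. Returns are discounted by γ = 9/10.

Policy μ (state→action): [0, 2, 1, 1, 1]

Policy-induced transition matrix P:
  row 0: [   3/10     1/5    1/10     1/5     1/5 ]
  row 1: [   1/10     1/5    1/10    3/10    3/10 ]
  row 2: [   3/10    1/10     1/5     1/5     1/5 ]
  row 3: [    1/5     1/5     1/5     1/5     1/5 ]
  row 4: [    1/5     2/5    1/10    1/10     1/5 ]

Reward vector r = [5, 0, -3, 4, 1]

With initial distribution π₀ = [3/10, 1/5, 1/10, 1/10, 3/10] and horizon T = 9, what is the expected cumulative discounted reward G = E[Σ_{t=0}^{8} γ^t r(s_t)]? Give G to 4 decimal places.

G = 10.5619

t=0: π = [0.3000, 0.2000, 0.1000, 0.1000, 0.3000], E[r] = 1.9000, γ^t·E[r] = 1.900000, running G = 1.900000
t=1: π = [0.2200, 0.2500, 0.1200, 0.1900, 0.2200], E[r] = 1.7200, γ^t·E[r] = 1.548000, running G = 3.448000
t=2: π = [0.2090, 0.2320, 0.1310, 0.2030, 0.2250], E[r] = 1.6890, γ^t·E[r] = 1.368090, running G = 4.816090
t=3: π = [0.2108, 0.2319, 0.1334, 0.2007, 0.2232], E[r] = 1.6798, γ^t·E[r] = 1.224574, running G = 6.040664
t=4: π = [0.2112, 0.2313, 0.1334, 0.2009, 0.2232], E[r] = 1.6826, γ^t·E[r] = 1.103947, running G = 7.144611
t=5: π = [0.2113, 0.2313, 0.1334, 0.2008, 0.2231], E[r] = 1.6828, γ^t·E[r] = 0.993653, running G = 8.138264
t=6: π = [0.2113, 0.2313, 0.1334, 0.2008, 0.2231], E[r] = 1.6829, γ^t·E[r] = 0.894339, running G = 9.032604
t=7: π = [0.2113, 0.2313, 0.1334, 0.2008, 0.2231], E[r] = 1.6829, γ^t·E[r] = 0.804907, running G = 9.837511
t=8: π = [0.2113, 0.2313, 0.1334, 0.2008, 0.2231], E[r] = 1.6829, γ^t·E[r] = 0.724417, running G = 10.561929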